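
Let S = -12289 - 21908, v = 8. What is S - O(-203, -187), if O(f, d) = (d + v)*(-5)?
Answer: -35092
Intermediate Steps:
S = -34197
O(f, d) = -40 - 5*d (O(f, d) = (d + 8)*(-5) = (8 + d)*(-5) = -40 - 5*d)
S - O(-203, -187) = -34197 - (-40 - 5*(-187)) = -34197 - (-40 + 935) = -34197 - 1*895 = -34197 - 895 = -35092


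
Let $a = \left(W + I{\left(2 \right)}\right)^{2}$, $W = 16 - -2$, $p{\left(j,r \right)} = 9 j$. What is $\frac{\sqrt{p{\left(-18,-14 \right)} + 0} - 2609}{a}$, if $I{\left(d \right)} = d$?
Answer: $- \frac{2609}{400} + \frac{9 i \sqrt{2}}{400} \approx -6.5225 + 0.03182 i$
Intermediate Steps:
$W = 18$ ($W = 16 + 2 = 18$)
$a = 400$ ($a = \left(18 + 2\right)^{2} = 20^{2} = 400$)
$\frac{\sqrt{p{\left(-18,-14 \right)} + 0} - 2609}{a} = \frac{\sqrt{9 \left(-18\right) + 0} - 2609}{400} = \left(\sqrt{-162 + 0} - 2609\right) \frac{1}{400} = \left(\sqrt{-162} - 2609\right) \frac{1}{400} = \left(9 i \sqrt{2} - 2609\right) \frac{1}{400} = \left(-2609 + 9 i \sqrt{2}\right) \frac{1}{400} = - \frac{2609}{400} + \frac{9 i \sqrt{2}}{400}$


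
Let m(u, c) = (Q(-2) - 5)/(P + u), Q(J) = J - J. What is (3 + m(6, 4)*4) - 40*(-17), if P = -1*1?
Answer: 679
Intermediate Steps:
Q(J) = 0
P = -1
m(u, c) = -5/(-1 + u) (m(u, c) = (0 - 5)/(-1 + u) = -5/(-1 + u))
(3 + m(6, 4)*4) - 40*(-17) = (3 - 5/(-1 + 6)*4) - 40*(-17) = (3 - 5/5*4) + 680 = (3 - 5*⅕*4) + 680 = (3 - 1*4) + 680 = (3 - 4) + 680 = -1 + 680 = 679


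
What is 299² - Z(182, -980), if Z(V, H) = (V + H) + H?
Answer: 91179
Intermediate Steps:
Z(V, H) = V + 2*H (Z(V, H) = (H + V) + H = V + 2*H)
299² - Z(182, -980) = 299² - (182 + 2*(-980)) = 89401 - (182 - 1960) = 89401 - 1*(-1778) = 89401 + 1778 = 91179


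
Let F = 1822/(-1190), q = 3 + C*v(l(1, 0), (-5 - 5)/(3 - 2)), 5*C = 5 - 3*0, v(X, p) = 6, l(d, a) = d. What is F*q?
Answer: -8199/595 ≈ -13.780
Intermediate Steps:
C = 1 (C = (5 - 3*0)/5 = (5 + 0)/5 = (1/5)*5 = 1)
q = 9 (q = 3 + 1*6 = 3 + 6 = 9)
F = -911/595 (F = 1822*(-1/1190) = -911/595 ≈ -1.5311)
F*q = -911/595*9 = -8199/595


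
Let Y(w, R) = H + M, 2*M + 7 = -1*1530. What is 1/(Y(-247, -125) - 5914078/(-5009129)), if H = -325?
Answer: -10018258/10943136967 ≈ -0.00091548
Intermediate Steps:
M = -1537/2 (M = -7/2 + (-1*1530)/2 = -7/2 + (1/2)*(-1530) = -7/2 - 765 = -1537/2 ≈ -768.50)
Y(w, R) = -2187/2 (Y(w, R) = -325 - 1537/2 = -2187/2)
1/(Y(-247, -125) - 5914078/(-5009129)) = 1/(-2187/2 - 5914078/(-5009129)) = 1/(-2187/2 - 5914078*(-1/5009129)) = 1/(-2187/2 + 5914078/5009129) = 1/(-10943136967/10018258) = -10018258/10943136967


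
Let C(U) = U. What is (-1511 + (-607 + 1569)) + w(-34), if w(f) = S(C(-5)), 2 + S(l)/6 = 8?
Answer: -513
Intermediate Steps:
S(l) = 36 (S(l) = -12 + 6*8 = -12 + 48 = 36)
w(f) = 36
(-1511 + (-607 + 1569)) + w(-34) = (-1511 + (-607 + 1569)) + 36 = (-1511 + 962) + 36 = -549 + 36 = -513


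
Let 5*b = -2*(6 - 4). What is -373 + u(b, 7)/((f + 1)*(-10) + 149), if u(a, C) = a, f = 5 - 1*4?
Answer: -240589/645 ≈ -373.01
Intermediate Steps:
f = 1 (f = 5 - 4 = 1)
b = -⅘ (b = (-2*(6 - 4))/5 = (-2*2)/5 = (⅕)*(-4) = -⅘ ≈ -0.80000)
-373 + u(b, 7)/((f + 1)*(-10) + 149) = -373 - ⅘/((1 + 1)*(-10) + 149) = -373 - ⅘/(2*(-10) + 149) = -373 - ⅘/(-20 + 149) = -373 - ⅘/129 = -373 + (1/129)*(-⅘) = -373 - 4/645 = -240589/645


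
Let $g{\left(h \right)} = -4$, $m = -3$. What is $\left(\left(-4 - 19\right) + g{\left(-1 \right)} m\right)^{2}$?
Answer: $121$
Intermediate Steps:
$\left(\left(-4 - 19\right) + g{\left(-1 \right)} m\right)^{2} = \left(\left(-4 - 19\right) - -12\right)^{2} = \left(-23 + 12\right)^{2} = \left(-11\right)^{2} = 121$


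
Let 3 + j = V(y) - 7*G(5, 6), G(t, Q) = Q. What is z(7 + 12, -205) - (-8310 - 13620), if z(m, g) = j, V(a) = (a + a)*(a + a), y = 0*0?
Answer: 21885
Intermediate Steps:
y = 0
V(a) = 4*a² (V(a) = (2*a)*(2*a) = 4*a²)
j = -45 (j = -3 + (4*0² - 7*6) = -3 + (4*0 - 42) = -3 + (0 - 42) = -3 - 42 = -45)
z(m, g) = -45
z(7 + 12, -205) - (-8310 - 13620) = -45 - (-8310 - 13620) = -45 - 1*(-21930) = -45 + 21930 = 21885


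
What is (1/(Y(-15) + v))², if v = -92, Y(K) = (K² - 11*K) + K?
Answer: 1/80089 ≈ 1.2486e-5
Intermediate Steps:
Y(K) = K² - 10*K
(1/(Y(-15) + v))² = (1/(-15*(-10 - 15) - 92))² = (1/(-15*(-25) - 92))² = (1/(375 - 92))² = (1/283)² = 1/80089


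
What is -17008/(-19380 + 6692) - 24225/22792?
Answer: 5017471/18074056 ≈ 0.27761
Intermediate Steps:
-17008/(-19380 + 6692) - 24225/22792 = -17008/(-12688) - 24225*1/22792 = -17008*(-1/12688) - 24225/22792 = 1063/793 - 24225/22792 = 5017471/18074056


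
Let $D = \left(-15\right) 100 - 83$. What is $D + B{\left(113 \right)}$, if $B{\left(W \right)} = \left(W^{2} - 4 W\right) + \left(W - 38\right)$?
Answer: $10809$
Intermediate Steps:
$D = -1583$ ($D = -1500 - 83 = -1583$)
$B{\left(W \right)} = -38 + W^{2} - 3 W$ ($B{\left(W \right)} = \left(W^{2} - 4 W\right) + \left(W - 38\right) = \left(W^{2} - 4 W\right) + \left(-38 + W\right) = -38 + W^{2} - 3 W$)
$D + B{\left(113 \right)} = -1583 - \left(377 - 12769\right) = -1583 - -12392 = -1583 + 12392 = 10809$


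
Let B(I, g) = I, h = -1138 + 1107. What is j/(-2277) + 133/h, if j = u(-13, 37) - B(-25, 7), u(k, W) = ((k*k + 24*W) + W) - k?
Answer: -337933/70587 ≈ -4.7875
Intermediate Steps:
h = -31
u(k, W) = k² - k + 25*W (u(k, W) = ((k² + 24*W) + W) - k = (k² + 25*W) - k = k² - k + 25*W)
j = 1132 (j = ((-13)² - 1*(-13) + 25*37) - 1*(-25) = (169 + 13 + 925) + 25 = 1107 + 25 = 1132)
j/(-2277) + 133/h = 1132/(-2277) + 133/(-31) = 1132*(-1/2277) + 133*(-1/31) = -1132/2277 - 133/31 = -337933/70587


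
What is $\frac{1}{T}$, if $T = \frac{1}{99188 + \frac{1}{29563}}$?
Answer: $\frac{2932294845}{29563} \approx 99188.0$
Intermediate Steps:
$T = \frac{29563}{2932294845}$ ($T = \frac{1}{99188 + \frac{1}{29563}} = \frac{1}{\frac{2932294845}{29563}} = \frac{29563}{2932294845} \approx 1.0082 \cdot 10^{-5}$)
$\frac{1}{T} = \frac{1}{\frac{29563}{2932294845}} = \frac{2932294845}{29563}$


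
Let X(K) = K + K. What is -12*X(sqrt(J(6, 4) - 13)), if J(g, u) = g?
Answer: -24*I*sqrt(7) ≈ -63.498*I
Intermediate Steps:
X(K) = 2*K
-12*X(sqrt(J(6, 4) - 13)) = -24*sqrt(6 - 13) = -24*sqrt(-7) = -24*I*sqrt(7)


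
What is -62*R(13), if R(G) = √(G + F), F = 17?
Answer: -62*√30 ≈ -339.59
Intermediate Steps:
R(G) = √(17 + G) (R(G) = √(G + 17) = √(17 + G))
-62*R(13) = -62*√(17 + 13) = -62*√30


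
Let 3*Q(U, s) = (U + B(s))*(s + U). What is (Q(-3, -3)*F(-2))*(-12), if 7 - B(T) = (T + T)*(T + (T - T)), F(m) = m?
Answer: 672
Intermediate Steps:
B(T) = 7 - 2*T² (B(T) = 7 - (T + T)*(T + (T - T)) = 7 - 2*T*(T + 0) = 7 - 2*T*T = 7 - 2*T²)
Q(U, s) = (U + s)*(7 + U - 2*s²)/3 (Q(U, s) = ((U + (7 - 2*s²))*(s + U))/3 = ((7 + U - 2*s²)*(U + s))/3 = ((U + s)*(7 + U - 2*s²))/3 = (U + s)*(7 + U - 2*s²)/3)
(Q(-3, -3)*F(-2))*(-12) = (((⅓)*(-3)² - ⅓*(-3)*(-7 + 2*(-3)²) - ⅓*(-3)*(-7 + 2*(-3)²) + (⅓)*(-3)*(-3))*(-2))*(-12) = (((⅓)*9 - ⅓*(-3)*(-7 + 2*9) - ⅓*(-3)*(-7 + 2*9) + 3)*(-2))*(-12) = ((3 - ⅓*(-3)*(-7 + 18) - ⅓*(-3)*(-7 + 18) + 3)*(-2))*(-12) = ((3 - ⅓*(-3)*11 - ⅓*(-3)*11 + 3)*(-2))*(-12) = ((3 + 11 + 11 + 3)*(-2))*(-12) = (28*(-2))*(-12) = -56*(-12) = 672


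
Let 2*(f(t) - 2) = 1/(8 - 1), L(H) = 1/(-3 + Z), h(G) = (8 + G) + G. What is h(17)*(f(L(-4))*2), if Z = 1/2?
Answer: 174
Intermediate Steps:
h(G) = 8 + 2*G
Z = ½ ≈ 0.50000
L(H) = -⅖ (L(H) = 1/(-3 + ½) = 1/(-5/2) = -⅖)
f(t) = 29/14 (f(t) = 2 + 1/(2*(8 - 1)) = 2 + (½)/7 = 2 + (½)*(⅐) = 2 + 1/14 = 29/14)
h(17)*(f(L(-4))*2) = (8 + 2*17)*((29/14)*2) = (8 + 34)*(29/7) = 42*(29/7) = 174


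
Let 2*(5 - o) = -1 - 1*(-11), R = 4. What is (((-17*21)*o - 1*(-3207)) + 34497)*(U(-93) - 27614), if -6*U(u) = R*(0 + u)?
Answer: -1038820608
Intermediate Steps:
o = 0 (o = 5 - (-1 - 1*(-11))/2 = 5 - (-1 + 11)/2 = 5 - ½*10 = 5 - 5 = 0)
U(u) = -2*u/3 (U(u) = -2*(0 + u)/3 = -2*u/3)
(((-17*21)*o - 1*(-3207)) + 34497)*(U(-93) - 27614) = ((-17*21*0 - 1*(-3207)) + 34497)*(-⅔*(-93) - 27614) = ((-357*0 + 3207) + 34497)*(62 - 27614) = ((0 + 3207) + 34497)*(-27552) = (3207 + 34497)*(-27552) = 37704*(-27552) = -1038820608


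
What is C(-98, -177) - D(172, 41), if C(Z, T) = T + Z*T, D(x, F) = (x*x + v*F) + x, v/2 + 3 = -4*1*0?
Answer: -12341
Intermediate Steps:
v = -6 (v = -6 + 2*(-4*1*0) = -6 + 2*(-4*0) = -6 + 2*0 = -6 + 0 = -6)
D(x, F) = x + x**2 - 6*F (D(x, F) = (x*x - 6*F) + x = (x**2 - 6*F) + x = x + x**2 - 6*F)
C(Z, T) = T + T*Z
C(-98, -177) - D(172, 41) = -177*(1 - 98) - (172 + 172**2 - 6*41) = -177*(-97) - (172 + 29584 - 246) = 17169 - 1*29510 = 17169 - 29510 = -12341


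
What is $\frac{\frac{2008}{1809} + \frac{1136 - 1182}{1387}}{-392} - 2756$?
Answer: $- \frac{1355347769549}{491780268} \approx -2756.0$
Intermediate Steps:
$\frac{\frac{2008}{1809} + \frac{1136 - 1182}{1387}}{-392} - 2756 = \left(2008 \cdot \frac{1}{1809} - \frac{46}{1387}\right) \left(- \frac{1}{392}\right) - 2756 = \left(\frac{2008}{1809} - \frac{46}{1387}\right) \left(- \frac{1}{392}\right) - 2756 = \frac{2701882}{2509083} \left(- \frac{1}{392}\right) - 2756 = - \frac{1350941}{491780268} - 2756 = - \frac{1355347769549}{491780268}$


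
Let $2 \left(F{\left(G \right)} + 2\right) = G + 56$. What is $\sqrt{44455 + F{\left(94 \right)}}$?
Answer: $44 \sqrt{23} \approx 211.02$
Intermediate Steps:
$F{\left(G \right)} = 26 + \frac{G}{2}$ ($F{\left(G \right)} = -2 + \frac{G + 56}{2} = -2 + \frac{56 + G}{2} = -2 + \left(28 + \frac{G}{2}\right) = 26 + \frac{G}{2}$)
$\sqrt{44455 + F{\left(94 \right)}} = \sqrt{44455 + \left(26 + \frac{1}{2} \cdot 94\right)} = \sqrt{44455 + \left(26 + 47\right)} = \sqrt{44455 + 73} = \sqrt{44528} = 44 \sqrt{23}$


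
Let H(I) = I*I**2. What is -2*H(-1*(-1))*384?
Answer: -768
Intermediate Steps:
H(I) = I**3
-2*H(-1*(-1))*384 = -2*(-1*(-1))**3*384 = -2*1**3*384 = -2*1*384 = -2*384 = -768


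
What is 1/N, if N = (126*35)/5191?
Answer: 5191/4410 ≈ 1.1771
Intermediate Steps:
N = 4410/5191 (N = 4410*(1/5191) = 4410/5191 ≈ 0.84955)
1/N = 1/(4410/5191) = 5191/4410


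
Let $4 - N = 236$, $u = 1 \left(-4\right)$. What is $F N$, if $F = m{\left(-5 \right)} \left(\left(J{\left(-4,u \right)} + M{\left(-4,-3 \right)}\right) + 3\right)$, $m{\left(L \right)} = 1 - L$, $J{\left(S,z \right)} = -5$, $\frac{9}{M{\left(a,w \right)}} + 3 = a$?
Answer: $\frac{32016}{7} \approx 4573.7$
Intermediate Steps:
$M{\left(a,w \right)} = \frac{9}{-3 + a}$
$u = -4$
$N = -232$ ($N = 4 - 236 = -232$)
$F = - \frac{138}{7}$ ($F = \left(1 - -5\right) \left(\left(-5 + \frac{9}{-3 - 4}\right) + 3\right) = \left(1 + 5\right) \left(\left(-5 + \frac{9}{-7}\right) + 3\right) = 6 \left(\left(-5 + 9 \left(- \frac{1}{7}\right)\right) + 3\right) = 6 \left(\left(-5 - \frac{9}{7}\right) + 3\right) = 6 \left(- \frac{44}{7} + 3\right) = 6 \left(- \frac{23}{7}\right) = - \frac{138}{7} \approx -19.714$)
$F N = \left(- \frac{138}{7}\right) \left(-232\right) = \frac{32016}{7}$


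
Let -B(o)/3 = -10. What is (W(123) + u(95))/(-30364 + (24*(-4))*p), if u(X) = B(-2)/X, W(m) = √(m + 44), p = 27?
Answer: -3/313082 - √167/32956 ≈ -0.00040171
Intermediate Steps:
B(o) = 30 (B(o) = -3*(-10) = 30)
W(m) = √(44 + m)
u(X) = 30/X
(W(123) + u(95))/(-30364 + (24*(-4))*p) = (√(44 + 123) + 30/95)/(-30364 + (24*(-4))*27) = (√167 + 30*(1/95))/(-30364 - 96*27) = (√167 + 6/19)/(-30364 - 2592) = (6/19 + √167)/(-32956) = (6/19 + √167)*(-1/32956) = -3/313082 - √167/32956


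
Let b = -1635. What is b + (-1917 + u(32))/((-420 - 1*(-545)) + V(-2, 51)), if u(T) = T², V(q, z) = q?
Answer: -201998/123 ≈ -1642.3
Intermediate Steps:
b + (-1917 + u(32))/((-420 - 1*(-545)) + V(-2, 51)) = -1635 + (-1917 + 32²)/((-420 - 1*(-545)) - 2) = -1635 + (-1917 + 1024)/((-420 + 545) - 2) = -1635 - 893/(125 - 2) = -1635 - 893/123 = -201998/123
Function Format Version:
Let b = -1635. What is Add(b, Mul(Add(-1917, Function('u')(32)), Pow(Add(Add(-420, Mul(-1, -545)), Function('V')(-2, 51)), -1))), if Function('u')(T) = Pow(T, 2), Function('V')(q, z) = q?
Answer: Rational(-201998, 123) ≈ -1642.3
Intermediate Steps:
Add(b, Mul(Add(-1917, Function('u')(32)), Pow(Add(Add(-420, Mul(-1, -545)), Function('V')(-2, 51)), -1))) = Add(-1635, Mul(Add(-1917, Pow(32, 2)), Pow(Add(Add(-420, Mul(-1, -545)), -2), -1))) = Add(-1635, Mul(Add(-1917, 1024), Pow(Add(Add(-420, 545), -2), -1))) = Add(-1635, Mul(-893, Pow(Add(125, -2), -1))) = Add(-1635, Mul(-893, Pow(123, -1))) = Add(-1635, Mul(-893, Rational(1, 123))) = Add(-1635, Rational(-893, 123)) = Rational(-201998, 123)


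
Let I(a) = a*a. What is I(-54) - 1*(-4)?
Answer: 2920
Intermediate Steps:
I(a) = a**2
I(-54) - 1*(-4) = (-54)**2 - 1*(-4) = 2916 + 4 = 2920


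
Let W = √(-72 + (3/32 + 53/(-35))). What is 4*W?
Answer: I*√5756170/70 ≈ 34.274*I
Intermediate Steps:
W = I*√5756170/280 (W = √(-72 + (3*(1/32) + 53*(-1/35))) = √(-72 + (3/32 - 53/35)) = √(-72 - 1591/1120) = √(-82231/1120) = I*√5756170/280 ≈ 8.5686*I)
4*W = 4*(I*√5756170/280) = I*√5756170/70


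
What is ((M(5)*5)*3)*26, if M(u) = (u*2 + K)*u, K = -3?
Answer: 13650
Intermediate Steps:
M(u) = u*(-3 + 2*u) (M(u) = (u*2 - 3)*u = (2*u - 3)*u = (-3 + 2*u)*u = u*(-3 + 2*u))
((M(5)*5)*3)*26 = (((5*(-3 + 2*5))*5)*3)*26 = (((5*(-3 + 10))*5)*3)*26 = (((5*7)*5)*3)*26 = ((35*5)*3)*26 = (175*3)*26 = 525*26 = 13650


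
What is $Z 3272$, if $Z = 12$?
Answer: $39264$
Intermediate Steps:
$Z 3272 = 12 \cdot 3272 = 39264$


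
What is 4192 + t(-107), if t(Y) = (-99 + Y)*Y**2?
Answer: -2354302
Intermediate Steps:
t(Y) = Y**2*(-99 + Y)
4192 + t(-107) = 4192 + (-107)**2*(-99 - 107) = 4192 + 11449*(-206) = 4192 - 2358494 = -2354302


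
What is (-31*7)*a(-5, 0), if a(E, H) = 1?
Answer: -217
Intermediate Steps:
(-31*7)*a(-5, 0) = -31*7*1 = -217*1 = -217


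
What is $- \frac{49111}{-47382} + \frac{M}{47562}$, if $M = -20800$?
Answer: $\frac{75015099}{125199038} \approx 0.59917$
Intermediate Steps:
$- \frac{49111}{-47382} + \frac{M}{47562} = - \frac{49111}{-47382} - \frac{20800}{47562} = \left(-49111\right) \left(- \frac{1}{47382}\right) - \frac{10400}{23781} = \frac{49111}{47382} - \frac{10400}{23781} = \frac{75015099}{125199038}$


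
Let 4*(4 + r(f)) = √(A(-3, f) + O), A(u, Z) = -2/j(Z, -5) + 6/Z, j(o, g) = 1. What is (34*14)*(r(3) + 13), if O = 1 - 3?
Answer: 4284 + 119*I*√2 ≈ 4284.0 + 168.29*I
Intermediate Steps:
A(u, Z) = -2 + 6/Z (A(u, Z) = -2/1 + 6/Z = -2*1 + 6/Z = -2 + 6/Z)
O = -2
r(f) = -4 + √(-4 + 6/f)/4 (r(f) = -4 + √((-2 + 6/f) - 2)/4 = -4 + √(-4 + 6/f)/4)
(34*14)*(r(3) + 13) = (34*14)*((-4 + √(-4 + 6/3)/4) + 13) = 476*((-4 + √(-4 + 6*(⅓))/4) + 13) = 476*((-4 + √(-4 + 2)/4) + 13) = 476*((-4 + √(-2)/4) + 13) = 476*((-4 + (I*√2)/4) + 13) = 476*((-4 + I*√2/4) + 13) = 476*(9 + I*√2/4) = 4284 + 119*I*√2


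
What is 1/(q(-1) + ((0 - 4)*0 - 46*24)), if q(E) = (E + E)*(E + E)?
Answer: -1/1100 ≈ -0.00090909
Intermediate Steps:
q(E) = 4*E² (q(E) = (2*E)*(2*E) = 4*E²)
1/(q(-1) + ((0 - 4)*0 - 46*24)) = 1/(4*(-1)² + ((0 - 4)*0 - 46*24)) = 1/(4*1 + (-4*0 - 1104)) = 1/(4 + (0 - 1104)) = 1/(4 - 1104) = 1/(-1100) = -1/1100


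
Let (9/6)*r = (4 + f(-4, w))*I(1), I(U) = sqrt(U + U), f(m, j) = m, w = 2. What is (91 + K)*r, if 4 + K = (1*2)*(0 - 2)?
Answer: 0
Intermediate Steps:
I(U) = sqrt(2)*sqrt(U) (I(U) = sqrt(2*U) = sqrt(2)*sqrt(U))
r = 0 (r = 2*((4 - 4)*(sqrt(2)*sqrt(1)))/3 = 2*(0*(sqrt(2)*1))/3 = 2*(0*sqrt(2))/3 = (2/3)*0 = 0)
K = -8 (K = -4 + (1*2)*(0 - 2) = -4 + 2*(-2) = -4 - 4 = -8)
(91 + K)*r = (91 - 8)*0 = 83*0 = 0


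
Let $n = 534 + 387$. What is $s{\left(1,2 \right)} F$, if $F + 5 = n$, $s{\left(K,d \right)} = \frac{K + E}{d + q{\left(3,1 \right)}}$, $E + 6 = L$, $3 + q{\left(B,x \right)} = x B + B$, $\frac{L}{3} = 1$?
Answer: $- \frac{1832}{5} \approx -366.4$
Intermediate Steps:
$L = 3$ ($L = 3 \cdot 1 = 3$)
$q{\left(B,x \right)} = -3 + B + B x$ ($q{\left(B,x \right)} = -3 + \left(x B + B\right) = -3 + \left(B x + B\right) = -3 + \left(B + B x\right) = -3 + B + B x$)
$E = -3$ ($E = -6 + 3 = -3$)
$n = 921$
$s{\left(K,d \right)} = \frac{-3 + K}{3 + d}$ ($s{\left(K,d \right)} = \frac{K - 3}{d + \left(-3 + 3 + 3 \cdot 1\right)} = \frac{-3 + K}{d + \left(-3 + 3 + 3\right)} = \frac{-3 + K}{d + 3} = \frac{-3 + K}{3 + d}$)
$F = 916$ ($F = -5 + 921 = 916$)
$s{\left(1,2 \right)} F = \frac{-3 + 1}{3 + 2} \cdot 916 = \frac{1}{5} \left(-2\right) 916 = \left(- \frac{2}{5}\right) 916 = - \frac{1832}{5}$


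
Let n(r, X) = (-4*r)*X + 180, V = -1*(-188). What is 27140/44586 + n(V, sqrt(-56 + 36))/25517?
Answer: 350278430/568850481 - 1504*I*sqrt(5)/25517 ≈ 0.61577 - 0.1318*I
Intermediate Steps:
V = 188
n(r, X) = 180 - 4*X*r (n(r, X) = -4*X*r + 180 = 180 - 4*X*r)
27140/44586 + n(V, sqrt(-56 + 36))/25517 = 27140/44586 + (180 - 4*sqrt(-56 + 36)*188)/25517 = 27140*(1/44586) + (180 - 4*sqrt(-20)*188)*(1/25517) = 13570/22293 + (180 - 4*2*I*sqrt(5)*188)*(1/25517) = 13570/22293 + (180 - 1504*I*sqrt(5))*(1/25517) = 13570/22293 + (180/25517 - 1504*I*sqrt(5)/25517) = 350278430/568850481 - 1504*I*sqrt(5)/25517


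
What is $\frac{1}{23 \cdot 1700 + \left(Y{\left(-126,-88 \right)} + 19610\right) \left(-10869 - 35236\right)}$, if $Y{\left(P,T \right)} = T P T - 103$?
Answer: $\frac{1}{44087345985} \approx 2.2682 \cdot 10^{-11}$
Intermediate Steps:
$Y{\left(P,T \right)} = -103 + P T^{2}$ ($Y{\left(P,T \right)} = P T T - 103 = P T^{2} - 103 = -103 + P T^{2}$)
$\frac{1}{23 \cdot 1700 + \left(Y{\left(-126,-88 \right)} + 19610\right) \left(-10869 - 35236\right)} = \frac{1}{23 \cdot 1700 + \left(\left(-103 - 126 \left(-88\right)^{2}\right) + 19610\right) \left(-10869 - 35236\right)} = \frac{1}{39100 + \left(\left(-103 - 975744\right) + 19610\right) \left(-46105\right)} = \frac{1}{39100 + \left(-975847 + 19610\right) \left(-46105\right)} = \frac{1}{39100 - -44087306885} = \frac{1}{39100 + 44087306885} = \frac{1}{44087345985}$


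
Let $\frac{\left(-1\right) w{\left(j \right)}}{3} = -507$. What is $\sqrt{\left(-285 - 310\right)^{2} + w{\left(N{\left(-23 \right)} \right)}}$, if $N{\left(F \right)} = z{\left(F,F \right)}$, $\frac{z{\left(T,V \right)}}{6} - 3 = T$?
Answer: $\sqrt{355546} \approx 596.28$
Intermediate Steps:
$z{\left(T,V \right)} = 18 + 6 T$
$N{\left(F \right)} = 18 + 6 F$
$w{\left(j \right)} = 1521$ ($w{\left(j \right)} = \left(-3\right) \left(-507\right) = 1521$)
$\sqrt{\left(-285 - 310\right)^{2} + w{\left(N{\left(-23 \right)} \right)}} = \sqrt{\left(-285 - 310\right)^{2} + 1521} = \sqrt{\left(-595\right)^{2} + 1521} = \sqrt{354025 + 1521} = \sqrt{355546}$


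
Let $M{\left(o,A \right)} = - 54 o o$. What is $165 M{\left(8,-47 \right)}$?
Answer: $-570240$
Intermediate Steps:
$M{\left(o,A \right)} = - 54 o^{2}$
$165 M{\left(8,-47 \right)} = 165 \left(- 54 \cdot 8^{2}\right) = 165 \left(\left(-54\right) 64\right) = 165 \left(-3456\right) = -570240$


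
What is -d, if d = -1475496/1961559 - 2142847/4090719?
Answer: 1137684482233/891576296769 ≈ 1.2760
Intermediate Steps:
d = -1137684482233/891576296769 (d = -1475496*1/1961559 - 2142847*1/4090719 = -163944/217951 - 2142847/4090719 = -1137684482233/891576296769 ≈ -1.2760)
-d = -1*(-1137684482233/891576296769) = 1137684482233/891576296769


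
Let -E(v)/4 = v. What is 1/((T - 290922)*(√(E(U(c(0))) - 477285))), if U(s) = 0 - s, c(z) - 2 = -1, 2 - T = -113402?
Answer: I*√477281/84725968558 ≈ 8.154e-9*I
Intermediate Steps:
T = 113404 (T = 2 - 1*(-113402) = 2 + 113402 = 113404)
c(z) = 1 (c(z) = 2 - 1 = 1)
U(s) = -s
E(v) = -4*v
1/((T - 290922)*(√(E(U(c(0))) - 477285))) = 1/((113404 - 290922)*(√(-(-4) - 477285))) = 1/((-177518)*(√(-4*(-1) - 477285))) = -1/(177518*√(4 - 477285)) = -(-I*√477281/477281)/177518 = -(-1)*I*√477281/84725968558 = I*√477281/84725968558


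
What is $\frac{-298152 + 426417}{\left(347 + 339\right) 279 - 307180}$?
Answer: $- \frac{128265}{115786} \approx -1.1078$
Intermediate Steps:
$\frac{-298152 + 426417}{\left(347 + 339\right) 279 - 307180} = \frac{128265}{686 \cdot 279 - 307180} = \frac{128265}{191394 - 307180} = \frac{128265}{-115786} = 128265 \left(- \frac{1}{115786}\right) = - \frac{128265}{115786}$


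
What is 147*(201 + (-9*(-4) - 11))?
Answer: 33222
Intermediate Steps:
147*(201 + (-9*(-4) - 11)) = 147*(201 + (36 - 11)) = 147*(201 + 25) = 147*226 = 33222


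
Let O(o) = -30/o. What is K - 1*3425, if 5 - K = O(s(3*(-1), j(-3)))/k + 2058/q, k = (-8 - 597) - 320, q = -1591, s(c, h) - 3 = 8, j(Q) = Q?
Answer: -299154168/87505 ≈ -3418.7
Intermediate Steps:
s(c, h) = 11 (s(c, h) = 3 + 8 = 11)
k = -925 (k = -605 - 320 = -925)
K = 550457/87505 (K = 5 - (-30/11/(-925) + 2058/(-1591)) = 5 - (-30*1/11*(-1/925) + 2058*(-1/1591)) = 5 - (-30/11*(-1/925) - 2058/1591) = 5 - (6/2035 - 2058/1591) = 5 - 1*(-112932/87505) = 5 + 112932/87505 = 550457/87505 ≈ 6.2906)
K - 1*3425 = 550457/87505 - 1*3425 = 550457/87505 - 3425 = -299154168/87505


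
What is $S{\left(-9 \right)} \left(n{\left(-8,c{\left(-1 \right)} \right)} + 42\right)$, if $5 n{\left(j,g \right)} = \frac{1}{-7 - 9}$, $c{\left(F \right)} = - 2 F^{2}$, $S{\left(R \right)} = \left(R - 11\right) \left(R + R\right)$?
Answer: $\frac{30231}{2} \approx 15116.0$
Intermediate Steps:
$S{\left(R \right)} = 2 R \left(-11 + R\right)$ ($S{\left(R \right)} = \left(-11 + R\right) 2 R = 2 R \left(-11 + R\right)$)
$n{\left(j,g \right)} = - \frac{1}{80}$ ($n{\left(j,g \right)} = \frac{1}{5 \left(-7 - 9\right)} = \frac{1}{5 \left(-16\right)} = \frac{1}{5} \left(- \frac{1}{16}\right) = - \frac{1}{80}$)
$S{\left(-9 \right)} \left(n{\left(-8,c{\left(-1 \right)} \right)} + 42\right) = 2 \left(-9\right) \left(-11 - 9\right) \left(- \frac{1}{80} + 42\right) = 2 \left(-9\right) \left(-20\right) \frac{3359}{80} = 360 \cdot \frac{3359}{80} = \frac{30231}{2}$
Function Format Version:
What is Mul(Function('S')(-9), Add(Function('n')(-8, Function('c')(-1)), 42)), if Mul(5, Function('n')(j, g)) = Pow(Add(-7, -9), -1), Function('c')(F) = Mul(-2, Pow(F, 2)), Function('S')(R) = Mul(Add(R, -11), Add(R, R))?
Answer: Rational(30231, 2) ≈ 15116.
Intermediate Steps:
Function('S')(R) = Mul(2, R, Add(-11, R)) (Function('S')(R) = Mul(Add(-11, R), Mul(2, R)) = Mul(2, R, Add(-11, R)))
Function('n')(j, g) = Rational(-1, 80) (Function('n')(j, g) = Mul(Rational(1, 5), Pow(Add(-7, -9), -1)) = Mul(Rational(1, 5), Pow(-16, -1)) = Mul(Rational(1, 5), Rational(-1, 16)) = Rational(-1, 80))
Mul(Function('S')(-9), Add(Function('n')(-8, Function('c')(-1)), 42)) = Mul(Mul(2, -9, Add(-11, -9)), Add(Rational(-1, 80), 42)) = Mul(Mul(2, -9, -20), Rational(3359, 80)) = Mul(360, Rational(3359, 80)) = Rational(30231, 2)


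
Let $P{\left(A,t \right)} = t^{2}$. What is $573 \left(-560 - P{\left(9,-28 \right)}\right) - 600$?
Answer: $-770712$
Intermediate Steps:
$573 \left(-560 - P{\left(9,-28 \right)}\right) - 600 = 573 \left(-560 - \left(-28\right)^{2}\right) - 600 = 573 \left(-560 - 784\right) - 600 = 573 \left(-1344\right) - 600 = -770112 - 600 = -770712$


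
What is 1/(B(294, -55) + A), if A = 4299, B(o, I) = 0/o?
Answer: 1/4299 ≈ 0.00023261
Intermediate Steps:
B(o, I) = 0
1/(B(294, -55) + A) = 1/(0 + 4299) = 1/4299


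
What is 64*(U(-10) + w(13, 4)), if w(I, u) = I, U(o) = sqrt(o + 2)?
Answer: 832 + 128*I*sqrt(2) ≈ 832.0 + 181.02*I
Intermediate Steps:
U(o) = sqrt(2 + o)
64*(U(-10) + w(13, 4)) = 64*(sqrt(2 - 10) + 13) = 64*(sqrt(-8) + 13) = 64*(2*I*sqrt(2) + 13) = 64*(13 + 2*I*sqrt(2)) = 832 + 128*I*sqrt(2)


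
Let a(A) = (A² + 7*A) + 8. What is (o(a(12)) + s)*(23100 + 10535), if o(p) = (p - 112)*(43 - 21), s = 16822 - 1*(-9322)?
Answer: 971109720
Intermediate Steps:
a(A) = 8 + A² + 7*A
s = 26144 (s = 16822 + 9322 = 26144)
o(p) = -2464 + 22*p (o(p) = (-112 + p)*22 = -2464 + 22*p)
(o(a(12)) + s)*(23100 + 10535) = ((-2464 + 22*(8 + 12² + 7*12)) + 26144)*(23100 + 10535) = ((-2464 + 22*(8 + 144 + 84)) + 26144)*33635 = ((-2464 + 22*236) + 26144)*33635 = ((-2464 + 5192) + 26144)*33635 = (2728 + 26144)*33635 = 28872*33635 = 971109720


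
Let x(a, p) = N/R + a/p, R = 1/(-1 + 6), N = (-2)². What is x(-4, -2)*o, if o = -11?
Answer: -242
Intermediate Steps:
N = 4
R = ⅕ (R = 1/5 = ⅕ ≈ 0.20000)
x(a, p) = 20 + a/p (x(a, p) = 4/(⅕) + a/p = 4*5 + a/p = 20 + a/p)
x(-4, -2)*o = (20 - 4/(-2))*(-11) = (20 - 4*(-½))*(-11) = (20 + 2)*(-11) = 22*(-11) = -242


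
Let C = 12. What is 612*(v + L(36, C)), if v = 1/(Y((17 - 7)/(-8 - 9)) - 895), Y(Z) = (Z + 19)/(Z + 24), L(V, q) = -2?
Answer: -435861504/355897 ≈ -1224.7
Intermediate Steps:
Y(Z) = (19 + Z)/(24 + Z)
v = -398/355897 (v = 1/((19 + (17 - 7)/(-8 - 9))/(24 + (17 - 7)/(-8 - 9)) - 895) = 1/((19 + 10/(-17))/(24 + 10/(-17)) - 895) = 1/((19 + 10*(-1/17))/(24 + 10*(-1/17)) - 895) = 1/((19 - 10/17)/(24 - 10/17) - 895) = 1/((313/17)/(398/17) - 895) = 1/((17/398)*(313/17) - 895) = 1/(313/398 - 895) = 1/(-355897/398) = -398/355897 ≈ -0.0011183)
612*(v + L(36, C)) = 612*(-398/355897 - 2) = 612*(-712192/355897) = -435861504/355897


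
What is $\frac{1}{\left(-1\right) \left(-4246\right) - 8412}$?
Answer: $- \frac{1}{4166} \approx -0.00024004$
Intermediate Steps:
$\frac{1}{\left(-1\right) \left(-4246\right) - 8412} = \frac{1}{4246 - 8412} = \frac{1}{-4166} = - \frac{1}{4166}$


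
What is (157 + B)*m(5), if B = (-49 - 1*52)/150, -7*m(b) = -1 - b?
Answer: 23449/175 ≈ 133.99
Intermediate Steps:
m(b) = 1/7 + b/7 (m(b) = -(-1 - b)/7 = 1/7 + b/7)
B = -101/150 (B = (-49 - 52)*(1/150) = -101*1/150 = -101/150 ≈ -0.67333)
(157 + B)*m(5) = (157 - 101/150)*(1/7 + (1/7)*5) = 23449*(1/7 + 5/7)/150 = (23449/150)*(6/7) = 23449/175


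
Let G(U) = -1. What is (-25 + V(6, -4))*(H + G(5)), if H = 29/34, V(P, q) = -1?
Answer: 65/17 ≈ 3.8235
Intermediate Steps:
H = 29/34 (H = 29*(1/34) = 29/34 ≈ 0.85294)
(-25 + V(6, -4))*(H + G(5)) = (-25 - 1)*(29/34 - 1) = -26*(-5/34) = 65/17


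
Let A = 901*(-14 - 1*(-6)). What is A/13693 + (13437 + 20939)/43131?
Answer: 159822320/590592783 ≈ 0.27061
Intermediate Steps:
A = -7208 (A = 901*(-14 + 6) = 901*(-8) = -7208)
A/13693 + (13437 + 20939)/43131 = -7208/13693 + (13437 + 20939)/43131 = -7208*1/13693 + 34376*(1/43131) = -7208/13693 + 34376/43131 = 159822320/590592783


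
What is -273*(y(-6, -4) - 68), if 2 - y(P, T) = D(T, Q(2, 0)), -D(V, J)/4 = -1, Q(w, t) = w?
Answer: 19110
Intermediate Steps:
D(V, J) = 4 (D(V, J) = -4*(-1) = 4)
y(P, T) = -2 (y(P, T) = 2 - 1*4 = 2 - 4 = -2)
-273*(y(-6, -4) - 68) = -273*(-2 - 68) = -273*(-70) = 19110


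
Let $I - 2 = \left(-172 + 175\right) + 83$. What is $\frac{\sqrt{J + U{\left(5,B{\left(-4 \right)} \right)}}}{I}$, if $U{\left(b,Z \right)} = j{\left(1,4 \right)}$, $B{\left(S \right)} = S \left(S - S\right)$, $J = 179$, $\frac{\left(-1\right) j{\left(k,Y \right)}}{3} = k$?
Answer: $\frac{\sqrt{11}}{22} \approx 0.15076$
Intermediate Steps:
$j{\left(k,Y \right)} = - 3 k$
$B{\left(S \right)} = 0$ ($B{\left(S \right)} = S 0 = 0$)
$I = 88$ ($I = 2 + \left(\left(-172 + 175\right) + 83\right) = 2 + \left(3 + 83\right) = 2 + 86 = 88$)
$U{\left(b,Z \right)} = -3$ ($U{\left(b,Z \right)} = \left(-3\right) 1 = -3$)
$\frac{\sqrt{J + U{\left(5,B{\left(-4 \right)} \right)}}}{I} = \frac{\sqrt{179 - 3}}{88} = \sqrt{176} \cdot \frac{1}{88} = 4 \sqrt{11} \cdot \frac{1}{88} = \frac{\sqrt{11}}{22}$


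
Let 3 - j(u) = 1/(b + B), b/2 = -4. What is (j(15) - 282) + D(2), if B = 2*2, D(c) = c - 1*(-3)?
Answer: -1095/4 ≈ -273.75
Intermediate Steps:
b = -8 (b = 2*(-4) = -8)
D(c) = 3 + c (D(c) = c + 3 = 3 + c)
B = 4
j(u) = 13/4 (j(u) = 3 - 1/(-8 + 4) = 3 - 1/(-4) = 3 - 1*(-1/4) = 3 + 1/4 = 13/4)
(j(15) - 282) + D(2) = (13/4 - 282) + (3 + 2) = -1115/4 + 5 = -1095/4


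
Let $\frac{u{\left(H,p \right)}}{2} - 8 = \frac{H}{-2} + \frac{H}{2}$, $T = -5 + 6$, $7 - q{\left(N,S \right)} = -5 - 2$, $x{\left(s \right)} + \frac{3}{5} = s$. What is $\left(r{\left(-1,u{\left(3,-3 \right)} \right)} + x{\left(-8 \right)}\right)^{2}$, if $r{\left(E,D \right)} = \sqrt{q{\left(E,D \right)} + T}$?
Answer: $\frac{2224}{25} - \frac{86 \sqrt{15}}{5} \approx 22.345$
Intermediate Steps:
$x{\left(s \right)} = - \frac{3}{5} + s$
$q{\left(N,S \right)} = 14$ ($q{\left(N,S \right)} = 7 - \left(-5 - 2\right) = 7 - -7 = 7 + 7 = 14$)
$T = 1$
$u{\left(H,p \right)} = 16$ ($u{\left(H,p \right)} = 16 + 2 \left(\frac{H}{-2} + \frac{H}{2}\right) = 16 + 2 \left(H \left(- \frac{1}{2}\right) + H \frac{1}{2}\right) = 16 + 2 \left(- \frac{H}{2} + \frac{H}{2}\right) = 16 + 2 \cdot 0 = 16 + 0 = 16$)
$r{\left(E,D \right)} = \sqrt{15}$ ($r{\left(E,D \right)} = \sqrt{14 + 1} = \sqrt{15}$)
$\left(r{\left(-1,u{\left(3,-3 \right)} \right)} + x{\left(-8 \right)}\right)^{2} = \left(\sqrt{15} - \frac{43}{5}\right)^{2} = \left(- \frac{43}{5} + \sqrt{15}\right)^{2}$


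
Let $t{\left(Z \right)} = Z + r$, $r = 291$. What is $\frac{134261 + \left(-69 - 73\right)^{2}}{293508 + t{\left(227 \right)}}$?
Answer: $\frac{154425}{294026} \approx 0.52521$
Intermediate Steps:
$t{\left(Z \right)} = 291 + Z$ ($t{\left(Z \right)} = Z + 291 = 291 + Z$)
$\frac{134261 + \left(-69 - 73\right)^{2}}{293508 + t{\left(227 \right)}} = \frac{134261 + \left(-69 - 73\right)^{2}}{293508 + \left(291 + 227\right)} = \frac{134261 + \left(-142\right)^{2}}{293508 + 518} = \frac{134261 + 20164}{294026} = 154425 \cdot \frac{1}{294026} = \frac{154425}{294026}$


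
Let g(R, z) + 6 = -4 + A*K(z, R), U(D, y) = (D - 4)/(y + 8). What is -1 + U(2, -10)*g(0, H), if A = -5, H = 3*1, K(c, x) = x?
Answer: -11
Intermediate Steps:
U(D, y) = (-4 + D)/(8 + y)
H = 3
g(R, z) = -10 - 5*R (g(R, z) = -6 + (-4 - 5*R) = -10 - 5*R)
-1 + U(2, -10)*g(0, H) = -1 + ((-4 + 2)/(8 - 10))*(-10 - 5*0) = -1 + (-2/(-2))*(-10 + 0) = -1 - ½*(-2)*(-10) = -1 + 1*(-10) = -1 - 10 = -11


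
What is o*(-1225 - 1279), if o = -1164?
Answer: 2914656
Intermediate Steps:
o*(-1225 - 1279) = -1164*(-1225 - 1279) = -1164*(-2504) = 2914656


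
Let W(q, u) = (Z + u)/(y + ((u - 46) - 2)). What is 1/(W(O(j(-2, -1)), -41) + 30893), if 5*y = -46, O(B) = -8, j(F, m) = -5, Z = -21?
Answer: 491/15168773 ≈ 3.2369e-5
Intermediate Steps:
y = -46/5 (y = (1/5)*(-46) = -46/5 ≈ -9.2000)
W(q, u) = (-21 + u)/(-286/5 + u) (W(q, u) = (-21 + u)/(-46/5 + ((u - 46) - 2)) = (-21 + u)/(-46/5 + ((-46 + u) - 2)) = (-21 + u)/(-46/5 + (-48 + u)) = (-21 + u)/(-286/5 + u))
1/(W(O(j(-2, -1)), -41) + 30893) = 1/(5*(-21 - 41)/(-286 + 5*(-41)) + 30893) = 1/(5*(-62)/(-286 - 205) + 30893) = 1/(5*(-62)/(-491) + 30893) = 1/(5*(-1/491)*(-62) + 30893) = 1/(310/491 + 30893) = 1/(15168773/491) = 491/15168773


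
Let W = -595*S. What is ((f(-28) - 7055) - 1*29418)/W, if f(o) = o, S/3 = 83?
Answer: 12167/49385 ≈ 0.24637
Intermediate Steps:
S = 249 (S = 3*83 = 249)
W = -148155 (W = -595*249 = -148155)
((f(-28) - 7055) - 1*29418)/W = ((-28 - 7055) - 1*29418)/(-148155) = (-7083 - 29418)*(-1/148155) = -36501*(-1/148155) = 12167/49385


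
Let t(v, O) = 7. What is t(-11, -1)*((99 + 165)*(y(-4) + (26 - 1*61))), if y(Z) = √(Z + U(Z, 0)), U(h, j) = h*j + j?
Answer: -64680 + 3696*I ≈ -64680.0 + 3696.0*I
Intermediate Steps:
U(h, j) = j + h*j
y(Z) = √Z (y(Z) = √(Z + 0*(1 + Z)) = √(Z + 0) = √Z)
t(-11, -1)*((99 + 165)*(y(-4) + (26 - 1*61))) = 7*((99 + 165)*(√(-4) + (26 - 1*61))) = 7*(264*(2*I + (26 - 61))) = 7*(264*(2*I - 35)) = 7*(264*(-35 + 2*I)) = 7*(-9240 + 528*I) = -64680 + 3696*I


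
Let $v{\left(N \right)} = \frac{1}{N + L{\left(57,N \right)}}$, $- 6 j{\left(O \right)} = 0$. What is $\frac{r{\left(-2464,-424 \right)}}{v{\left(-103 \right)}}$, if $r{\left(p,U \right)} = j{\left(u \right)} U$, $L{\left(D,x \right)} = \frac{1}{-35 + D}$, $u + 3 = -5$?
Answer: $0$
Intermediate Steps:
$u = -8$ ($u = -3 - 5 = -8$)
$j{\left(O \right)} = 0$ ($j{\left(O \right)} = \left(- \frac{1}{6}\right) 0 = 0$)
$r{\left(p,U \right)} = 0$ ($r{\left(p,U \right)} = 0 U = 0$)
$v{\left(N \right)} = \frac{1}{\frac{1}{22} + N}$ ($v{\left(N \right)} = \frac{1}{N + \frac{1}{-35 + 57}} = \frac{1}{N + \frac{1}{22}} = \frac{1}{\frac{1}{22} + N}$)
$\frac{r{\left(-2464,-424 \right)}}{v{\left(-103 \right)}} = \frac{0}{22 \frac{1}{1 + 22 \left(-103\right)}} = \frac{0}{22 \frac{1}{1 - 2266}} = \frac{0}{22 \frac{1}{-2265}} = \frac{0}{22 \left(- \frac{1}{2265}\right)} = \frac{0}{- \frac{22}{2265}} = 0 \left(- \frac{2265}{22}\right) = 0$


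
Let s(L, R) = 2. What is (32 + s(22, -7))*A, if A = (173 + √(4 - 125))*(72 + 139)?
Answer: 1241102 + 78914*I ≈ 1.2411e+6 + 78914.0*I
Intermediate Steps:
A = 36503 + 2321*I (A = (173 + √(-121))*211 = (173 + 11*I)*211 = 36503 + 2321*I ≈ 36503.0 + 2321.0*I)
(32 + s(22, -7))*A = (32 + 2)*(36503 + 2321*I) = 34*(36503 + 2321*I) = 1241102 + 78914*I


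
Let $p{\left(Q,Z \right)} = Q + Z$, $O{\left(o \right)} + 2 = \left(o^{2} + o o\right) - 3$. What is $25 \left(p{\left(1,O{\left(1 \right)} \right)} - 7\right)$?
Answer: $-225$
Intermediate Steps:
$O{\left(o \right)} = -5 + 2 o^{2}$ ($O{\left(o \right)} = -2 - \left(3 - o^{2} - o o\right) = -2 + \left(\left(o^{2} + o^{2}\right) - 3\right) = -2 + \left(2 o^{2} - 3\right) = -2 + \left(-3 + 2 o^{2}\right) = -5 + 2 o^{2}$)
$25 \left(p{\left(1,O{\left(1 \right)} \right)} - 7\right) = 25 \left(\left(1 - \left(5 - 2 \cdot 1^{2}\right)\right) - 7\right) = 25 \left(\left(1 + \left(-5 + 2 \cdot 1\right)\right) - 7\right) = 25 \left(\left(1 + \left(-5 + 2\right)\right) - 7\right) = 25 \left(\left(1 - 3\right) - 7\right) = 25 \left(-2 - 7\right) = 25 \left(-9\right) = -225$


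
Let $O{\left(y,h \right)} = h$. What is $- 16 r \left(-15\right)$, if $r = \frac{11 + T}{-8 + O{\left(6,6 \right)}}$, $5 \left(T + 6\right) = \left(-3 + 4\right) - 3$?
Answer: $-552$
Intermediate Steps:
$T = - \frac{32}{5}$ ($T = -6 + \frac{\left(-3 + 4\right) - 3}{5} = -6 + \frac{1 - 3}{5} = -6 + \frac{1}{5} \left(-2\right) = -6 - \frac{2}{5} = - \frac{32}{5} \approx -6.4$)
$r = - \frac{23}{10}$ ($r = \frac{11 - \frac{32}{5}}{-8 + 6} = \frac{23}{5 \left(-2\right)} = \frac{23}{5} \left(- \frac{1}{2}\right) = - \frac{23}{10} \approx -2.3$)
$- 16 r \left(-15\right) = \left(-16\right) \left(- \frac{23}{10}\right) \left(-15\right) = \frac{184}{5} \left(-15\right) = -552$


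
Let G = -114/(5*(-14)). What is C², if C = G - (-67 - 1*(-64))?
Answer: 26244/1225 ≈ 21.424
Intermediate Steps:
G = 57/35 (G = -114/(-70) = -114*(-1/70) = 57/35 ≈ 1.6286)
C = 162/35 (C = 57/35 - (-67 - 1*(-64)) = 57/35 - (-67 + 64) = 57/35 - 1*(-3) = 57/35 + 3 = 162/35 ≈ 4.6286)
C² = (162/35)² = 26244/1225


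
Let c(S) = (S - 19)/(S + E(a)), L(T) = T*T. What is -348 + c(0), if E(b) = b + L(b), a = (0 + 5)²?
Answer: -226219/650 ≈ -348.03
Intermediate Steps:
L(T) = T²
a = 25 (a = 5² = 25)
E(b) = b + b²
c(S) = (-19 + S)/(650 + S) (c(S) = (S - 19)/(S + 25*(1 + 25)) = (-19 + S)/(S + 25*26) = (-19 + S)/(S + 650) = (-19 + S)/(650 + S))
-348 + c(0) = -348 + (-19 + 0)/(650 + 0) = -348 - 19/650 = -226219/650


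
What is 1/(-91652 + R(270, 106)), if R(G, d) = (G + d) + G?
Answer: -1/91006 ≈ -1.0988e-5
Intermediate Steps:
R(G, d) = d + 2*G
1/(-91652 + R(270, 106)) = 1/(-91652 + (106 + 2*270)) = 1/(-91652 + (106 + 540)) = 1/(-91652 + 646) = 1/(-91006) = -1/91006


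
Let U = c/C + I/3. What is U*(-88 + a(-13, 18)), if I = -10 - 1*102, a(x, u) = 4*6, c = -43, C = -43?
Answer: 6976/3 ≈ 2325.3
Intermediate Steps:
a(x, u) = 24
I = -112 (I = -10 - 102 = -112)
U = -109/3 (U = -43/(-43) - 112/3 = -43*(-1/43) - 112*1/3 = 1 - 112/3 = -109/3 ≈ -36.333)
U*(-88 + a(-13, 18)) = -109*(-88 + 24)/3 = -109/3*(-64) = 6976/3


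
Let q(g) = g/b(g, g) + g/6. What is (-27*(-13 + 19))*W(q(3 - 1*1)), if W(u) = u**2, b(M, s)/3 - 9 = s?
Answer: -3042/121 ≈ -25.141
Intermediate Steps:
b(M, s) = 27 + 3*s
q(g) = g/6 + g/(27 + 3*g) (q(g) = g/(27 + 3*g) + g/6 = g/6 + g/(27 + 3*g))
(-27*(-13 + 19))*W(q(3 - 1*1)) = (-27*(-13 + 19))*((3 - 1*1)*(11 + (3 - 1*1))/(6*(9 + (3 - 1*1))))**2 = (-27*6)*((3 - 1)*(11 + (3 - 1))/(6*(9 + (3 - 1))))**2 = -162*(11 + 2)**2/(9*(9 + 2)**2) = -162*((1/6)*2*13/11)**2 = -162*((1/6)*2*(1/11)*13)**2 = -162*(13/33)**2 = -162*169/1089 = -3042/121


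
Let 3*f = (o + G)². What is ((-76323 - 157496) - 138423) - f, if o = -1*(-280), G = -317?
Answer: -1118095/3 ≈ -3.7270e+5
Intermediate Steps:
o = 280
f = 1369/3 (f = (280 - 317)²/3 = (⅓)*(-37)² = (⅓)*1369 = 1369/3 ≈ 456.33)
((-76323 - 157496) - 138423) - f = ((-76323 - 157496) - 138423) - 1*1369/3 = (-233819 - 138423) - 1369/3 = -372242 - 1369/3 = -1118095/3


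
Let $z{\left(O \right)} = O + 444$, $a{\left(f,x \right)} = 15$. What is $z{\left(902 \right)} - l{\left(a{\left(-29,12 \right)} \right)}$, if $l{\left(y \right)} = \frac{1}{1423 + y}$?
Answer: $\frac{1935547}{1438} \approx 1346.0$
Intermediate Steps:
$z{\left(O \right)} = 444 + O$
$z{\left(902 \right)} - l{\left(a{\left(-29,12 \right)} \right)} = \left(444 + 902\right) - \frac{1}{1423 + 15} = 1346 - \frac{1}{1438} = \frac{1935547}{1438}$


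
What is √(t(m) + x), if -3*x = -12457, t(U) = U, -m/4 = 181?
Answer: 11*√255/3 ≈ 58.552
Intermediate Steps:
m = -724 (m = -4*181 = -724)
x = 12457/3 (x = -⅓*(-12457) = 12457/3 ≈ 4152.3)
√(t(m) + x) = √(-724 + 12457/3) = √(10285/3) = 11*√255/3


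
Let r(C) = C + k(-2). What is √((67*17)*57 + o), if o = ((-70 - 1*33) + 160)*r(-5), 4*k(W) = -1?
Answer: √258495/2 ≈ 254.21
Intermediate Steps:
k(W) = -¼ (k(W) = (¼)*(-1) = -¼)
r(C) = -¼ + C (r(C) = C - ¼ = -¼ + C)
o = -1197/4 (o = ((-70 - 1*33) + 160)*(-¼ - 5) = ((-70 - 33) + 160)*(-21/4) = (-103 + 160)*(-21/4) = 57*(-21/4) = -1197/4 ≈ -299.25)
√((67*17)*57 + o) = √((67*17)*57 - 1197/4) = √(1139*57 - 1197/4) = √(64923 - 1197/4) = √(258495/4) = √258495/2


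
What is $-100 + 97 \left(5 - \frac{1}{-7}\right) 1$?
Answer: $\frac{2792}{7} \approx 398.86$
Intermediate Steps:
$-100 + 97 \left(5 - \frac{1}{-7}\right) 1 = -100 + 97 \left(5 - - \frac{1}{7}\right) 1 = -100 + 97 \left(5 + \frac{1}{7}\right) 1 = -100 + 97 \cdot \frac{36}{7} \cdot 1 = -100 + 97 \cdot \frac{36}{7} = -100 + \frac{3492}{7} = \frac{2792}{7}$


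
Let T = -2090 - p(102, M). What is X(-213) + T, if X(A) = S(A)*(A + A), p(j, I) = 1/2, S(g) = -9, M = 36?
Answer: 3487/2 ≈ 1743.5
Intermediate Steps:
p(j, I) = ½
X(A) = -18*A (X(A) = -9*(A + A) = -18*A)
T = -4181/2 (T = -2090 - 1*½ = -2090 - ½ = -4181/2 ≈ -2090.5)
X(-213) + T = -18*(-213) - 4181/2 = 3834 - 4181/2 = 3487/2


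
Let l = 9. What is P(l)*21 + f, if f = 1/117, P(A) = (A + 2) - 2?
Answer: 22114/117 ≈ 189.01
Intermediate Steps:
P(A) = A (P(A) = (2 + A) - 2 = A)
f = 1/117 ≈ 0.0085470
P(l)*21 + f = 9*21 + 1/117 = 189 + 1/117 = 22114/117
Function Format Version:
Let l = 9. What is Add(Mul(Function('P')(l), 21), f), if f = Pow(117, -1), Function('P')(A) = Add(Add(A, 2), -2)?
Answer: Rational(22114, 117) ≈ 189.01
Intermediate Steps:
Function('P')(A) = A (Function('P')(A) = Add(Add(2, A), -2) = A)
f = Rational(1, 117) ≈ 0.0085470
Add(Mul(Function('P')(l), 21), f) = Add(Mul(9, 21), Rational(1, 117)) = Add(189, Rational(1, 117)) = Rational(22114, 117)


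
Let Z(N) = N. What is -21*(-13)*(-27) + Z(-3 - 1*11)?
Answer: -7385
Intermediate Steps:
-21*(-13)*(-27) + Z(-3 - 1*11) = -21*(-13)*(-27) + (-3 - 1*11) = 273*(-27) + (-3 - 11) = -7371 - 14 = -7385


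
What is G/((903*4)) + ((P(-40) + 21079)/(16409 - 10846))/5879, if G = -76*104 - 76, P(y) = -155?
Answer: -3106063583/1406309711 ≈ -2.2087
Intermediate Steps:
G = -7980 (G = -7904 - 76 = -7980)
G/((903*4)) + ((P(-40) + 21079)/(16409 - 10846))/5879 = -7980/(903*4) + ((-155 + 21079)/(16409 - 10846))/5879 = -7980/3612 + (20924/5563)*(1/5879) = -7980*1/3612 + (20924*(1/5563))*(1/5879) = -95/43 + (20924/5563)*(1/5879) = -95/43 + 20924/32704877 = -3106063583/1406309711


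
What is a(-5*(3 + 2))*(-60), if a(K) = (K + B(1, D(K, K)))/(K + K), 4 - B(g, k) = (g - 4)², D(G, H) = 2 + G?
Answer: -36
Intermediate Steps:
B(g, k) = 4 - (-4 + g)² (B(g, k) = 4 - (g - 4)² = 4 - (-4 + g)²)
a(K) = (-5 + K)/(2*K) (a(K) = (K + (4 - (-4 + 1)²))/(K + K) = (K + (4 - 1*(-3)²))/((2*K)) = (K + (4 - 1*9))*(1/(2*K)) = (K + (4 - 9))*(1/(2*K)) = (K - 5)*(1/(2*K)) = (-5 + K)*(1/(2*K)) = (-5 + K)/(2*K))
a(-5*(3 + 2))*(-60) = ((-5 - 5*(3 + 2))/(2*((-5*(3 + 2)))))*(-60) = ((-5 - 5*5)/(2*((-5*5))))*(-60) = ((½)*(-5 - 25)/(-25))*(-60) = ((½)*(-1/25)*(-30))*(-60) = (⅗)*(-60) = -36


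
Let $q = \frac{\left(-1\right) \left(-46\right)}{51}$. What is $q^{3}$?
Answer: $\frac{97336}{132651} \approx 0.73378$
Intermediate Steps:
$q = \frac{46}{51}$ ($q = 46 \cdot \frac{1}{51} = \frac{46}{51} \approx 0.90196$)
$q^{3} = \left(\frac{46}{51}\right)^{3} = \frac{97336}{132651}$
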